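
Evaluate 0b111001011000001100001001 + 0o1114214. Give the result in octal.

0o72415625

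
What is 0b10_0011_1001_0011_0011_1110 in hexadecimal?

Group the bits into nibbles: 0010 0011 1001 0011 0011 1110 → 23933E.

0x23933E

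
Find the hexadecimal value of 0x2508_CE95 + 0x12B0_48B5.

Add column by column in base 16, right to left:
  5+5 = A
  9+B = 4 carry 1
  E+8+1 = 7 carry 1
  C+4+1 = 1 carry 1
  8+0+1 = 9
  0+B = B
  5+2 = 7
  2+1 = 3

0x37B9174A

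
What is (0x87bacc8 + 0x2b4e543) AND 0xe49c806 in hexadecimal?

0xa008002

Add column by column in base 16, right to left:
  8+3 = b
  c+4 = 0 carry 1
  c+5+1 = 2 carry 1
  a+e+1 = 9 carry 1
  b+4+1 = 0 carry 1
  7+b+1 = 3 carry 1
  8+2+1 = b
Sum = 0xb30920b; now AND with 0xe49c806:
  b&e=a, 3&4=0, 0&9=0, 9&c=8, 2&8=0, 0&0=0, b&6=2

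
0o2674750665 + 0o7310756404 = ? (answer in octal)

0o12205727271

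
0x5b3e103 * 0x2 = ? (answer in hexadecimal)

Multiply each base-16 digit by 2, carrying:
  3×2 = 6 → write 6
  0×2 = 0 → write 0
  1×2 = 2 → write 2
  e×2 = 28 → write c carry 1
  3×2+1 = 7 → write 7
  b×2 = 22 → write 6 carry 1
  5×2+1 = 11 → write b

0xb67c206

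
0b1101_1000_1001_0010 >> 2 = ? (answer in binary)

Right shift by 2: drop the 2 least-significant bits.

0b11011000100100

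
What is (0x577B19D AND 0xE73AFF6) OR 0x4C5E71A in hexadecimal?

0x4F7E79E

0x577B19D AND 0xE73AFF6 = 0x473A194.
Then OR with 0x4C5E71A.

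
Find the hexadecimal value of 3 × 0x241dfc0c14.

0x6c59f4243c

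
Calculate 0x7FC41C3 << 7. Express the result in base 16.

0x3FE20E180

7 bits is not a whole number of base-16 digits; in binary: 111111111000100000111000011 << 7 = 1111111110001000001110000110000000.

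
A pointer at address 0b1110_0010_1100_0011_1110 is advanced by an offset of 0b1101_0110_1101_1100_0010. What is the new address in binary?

0b110111001101000000000

Add column by column in base 2, right to left:
  0+0 = 0
  1+1 = 0 carry 1
  1+0+1 = 0 carry 1
  1+0+1 = 0 carry 1
  1+0+1 = 0 carry 1
  1+0+1 = 0 carry 1
  0+1+1 = 0 carry 1
  0+1+1 = 0 carry 1
  0+1+1 = 0 carry 1
  0+0+1 = 1
  1+1 = 0 carry 1
  1+1+1 = 1 carry 1
  0+0+1 = 1
  1+1 = 0 carry 1
  0+1+1 = 0 carry 1
  0+0+1 = 1
  0+1 = 1
  1+0 = 1
  1+1 = 0 carry 1
  1+1+1 = 1 carry 1
  final carry 1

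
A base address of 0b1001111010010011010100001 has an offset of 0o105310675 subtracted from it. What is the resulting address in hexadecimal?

0x2794e4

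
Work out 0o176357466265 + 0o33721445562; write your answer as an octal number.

0o232301134047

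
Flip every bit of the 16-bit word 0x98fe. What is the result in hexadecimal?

0x6701

Each hex digit d becomes f−d:
  9→6, 8→7, f→0, e→1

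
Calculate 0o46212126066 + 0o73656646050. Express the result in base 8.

0o142070774136

Add column by column in base 8, right to left:
  6+0 = 6
  6+5 = 3 carry 1
  0+0+1 = 1
  6+6 = 4 carry 1
  2+4+1 = 7
  1+6 = 7
  2+6 = 0 carry 1
  1+5+1 = 7
  2+6 = 0 carry 1
  6+3+1 = 2 carry 1
  4+7+1 = 4 carry 1
  final carry 1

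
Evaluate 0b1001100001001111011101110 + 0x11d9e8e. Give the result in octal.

0b1001100001001111011101110 = 0o114117356 in octal.
0x11d9e8e = 0o107317216 in octal.
Add column by column in base 8, right to left:
  6+6 = 4 carry 1
  5+1+1 = 7
  3+2 = 5
  7+7 = 6 carry 1
  1+1+1 = 3
  1+3 = 4
  4+7 = 3 carry 1
  1+0+1 = 2
  1+1 = 2

0o223436574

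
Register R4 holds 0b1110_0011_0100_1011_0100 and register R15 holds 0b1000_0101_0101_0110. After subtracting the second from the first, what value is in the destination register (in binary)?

0b11011010111101011110

Subtract column by column in base 2:
  0-0 → 0
  0-1 → 1 (borrow)
  1-1-1 → 1 (borrow)
  0-0-1 → 1 (borrow)
  1-1-1 → 1 (borrow)
  1-0-1 → 0
  0-1 → 1 (borrow)
  1-0-1 → 0
  0-1 → 1 (borrow)
  0-0-1 → 1 (borrow)
  1-1-1 → 1 (borrow)
  0-0-1 → 1 (borrow)
  1-0-1 → 0
  1-0 → 1
  0-0 → 0
  0-1 → 1 (borrow)
  0-0-1 → 1 (borrow)
  1-0-1 → 0
  1-0 → 1
  1-0 → 1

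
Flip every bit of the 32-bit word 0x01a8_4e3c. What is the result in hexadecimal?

Each hex digit d becomes f−d:
  0→f, 1→e, a→5, 8→7, 4→b, e→1, 3→c, c→3

0xfe57b1c3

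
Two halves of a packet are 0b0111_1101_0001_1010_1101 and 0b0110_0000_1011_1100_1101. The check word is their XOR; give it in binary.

XOR bit by bit (1 where the bits differ):
  01111101000110101101
^ 01100000101111001101
= 00011101101001100000

0b00011101101001100000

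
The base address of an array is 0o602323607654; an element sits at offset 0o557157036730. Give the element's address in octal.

0o1361502646604

Add column by column in base 8, right to left:
  4+0 = 4
  5+3 = 0 carry 1
  6+7+1 = 6 carry 1
  7+6+1 = 6 carry 1
  0+3+1 = 4
  6+0 = 6
  3+7 = 2 carry 1
  2+5+1 = 0 carry 1
  3+1+1 = 5
  2+7 = 1 carry 1
  0+5+1 = 6
  6+5 = 3 carry 1
  final carry 1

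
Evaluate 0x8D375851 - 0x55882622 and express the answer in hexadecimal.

Subtract column by column in base 16:
  1-2 → F (borrow)
  5-2-1 → 2
  8-6 → 2
  5-2 → 3
  7-8 → F (borrow)
  3-8-1 → A (borrow)
  D-5-1 → 7
  8-5 → 3

0x37AF322F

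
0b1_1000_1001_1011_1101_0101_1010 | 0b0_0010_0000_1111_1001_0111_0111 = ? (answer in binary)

0b1101010011111110101111111

OR bit by bit (1 where either bit is 1):
  1100010011011110101011010
| 0001000001111100101110111
= 1101010011111110101111111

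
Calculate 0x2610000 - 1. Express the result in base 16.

0x260ffff

The trailing 4 digits are 0, so subtracting 1 borrows through: they become F and the next digit up decrements.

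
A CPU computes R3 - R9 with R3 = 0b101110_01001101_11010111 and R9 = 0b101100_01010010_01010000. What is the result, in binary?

0b11111101110000111

Subtract column by column in base 2:
  1-0 → 1
  1-0 → 1
  1-0 → 1
  0-0 → 0
  1-1 → 0
  0-0 → 0
  1-1 → 0
  1-0 → 1
  1-0 → 1
  0-1 → 1 (borrow)
  1-0-1 → 0
  1-0 → 1
  0-1 → 1 (borrow)
  0-0-1 → 1 (borrow)
  1-1-1 → 1 (borrow)
  0-0-1 → 1 (borrow)
  0-0-1 → 1 (borrow)
  1-0-1 → 0
  1-1 → 0
  1-1 → 0
  0-0 → 0
  1-1 → 0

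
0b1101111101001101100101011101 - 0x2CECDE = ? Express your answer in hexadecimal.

0xDC7EC7F

0b1101111101001101100101011101 = 0xDF4D95D in hexadecimal.
Subtract column by column in base 16:
  D-E → F (borrow)
  5-D-1 → 7 (borrow)
  9-C-1 → C (borrow)
  D-E-1 → E (borrow)
  4-C-1 → 7 (borrow)
  F-2-1 → C
  D-0 → D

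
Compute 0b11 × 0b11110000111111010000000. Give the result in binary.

Multiply each base-2 digit by 3, carrying:
  0×3 = 0 → write 0
  0×3 = 0 → write 0
  0×3 = 0 → write 0
  0×3 = 0 → write 0
  0×3 = 0 → write 0
  0×3 = 0 → write 0
  0×3 = 0 → write 0
  1×3 = 3 → write 1 carry 1
  0×3+1 = 1 → write 1
  1×3 = 3 → write 1 carry 1
  1×3+1 = 4 → write 0 carry 2
  1×3+2 = 5 → write 1 carry 2
  1×3+2 = 5 → write 1 carry 2
  1×3+2 = 5 → write 1 carry 2
  1×3+2 = 5 → write 1 carry 2
  0×3+2 = 2 → write 0 carry 1
  0×3+1 = 1 → write 1
  0×3 = 0 → write 0
  0×3 = 0 → write 0
  1×3 = 3 → write 1 carry 1
  1×3+1 = 4 → write 0 carry 2
  1×3+2 = 5 → write 1 carry 2
  1×3+2 = 5 → write 1 carry 2
  remaining carry: 10

0b1011010010111101110000000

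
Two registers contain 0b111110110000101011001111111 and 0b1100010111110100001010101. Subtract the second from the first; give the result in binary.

Subtract column by column in base 2:
  1-1 → 0
  1-0 → 1
  1-1 → 0
  1-0 → 1
  1-1 → 0
  1-0 → 1
  1-1 → 0
  0-0 → 0
  0-0 → 0
  1-0 → 1
  1-0 → 1
  0-1 → 1 (borrow)
  1-0-1 → 0
  0-1 → 1 (borrow)
  1-1-1 → 1 (borrow)
  0-1-1 → 0 (borrow)
  0-1-1 → 0 (borrow)
  0-1-1 → 0 (borrow)
  0-0-1 → 1 (borrow)
  1-1-1 → 1 (borrow)
  1-0-1 → 0
  0-0 → 0
  1-0 → 1
  1-1 → 0
  1-1 → 0
  1-0 → 1
  1-0 → 1

0b110010011000110111000101010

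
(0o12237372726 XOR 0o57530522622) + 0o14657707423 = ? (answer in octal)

0o62567557527

First 0o12237372726 XOR 0o57530522622 = 0o45707650104.
Add column by column in base 8, right to left:
  4+3 = 7
  0+2 = 2
  1+4 = 5
  0+7 = 7
  5+0 = 5
  6+7 = 5 carry 1
  7+7+1 = 7 carry 1
  0+5+1 = 6
  7+6 = 5 carry 1
  5+4+1 = 2 carry 1
  4+1+1 = 6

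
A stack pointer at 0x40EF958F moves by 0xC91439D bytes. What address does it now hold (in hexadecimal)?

Add column by column in base 16, right to left:
  F+D = C carry 1
  8+9+1 = 2 carry 1
  5+3+1 = 9
  9+4 = D
  F+1 = 0 carry 1
  E+9+1 = 8 carry 1
  0+C+1 = D
  4+0 = 4

0x4D80D92C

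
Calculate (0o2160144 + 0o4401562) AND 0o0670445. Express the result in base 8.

0o460404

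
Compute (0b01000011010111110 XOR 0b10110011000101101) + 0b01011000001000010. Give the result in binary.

0b101001000011010101

First 0b01000011010111110 XOR 0b10110011000101101 = 0b11110000010010011.
Add column by column in base 2, right to left:
  1+0 = 1
  1+1 = 0 carry 1
  0+0+1 = 1
  0+0 = 0
  1+0 = 1
  0+0 = 0
  0+1 = 1
  1+0 = 1
  0+0 = 0
  0+0 = 0
  0+0 = 0
  0+0 = 0
  0+1 = 1
  1+1 = 0 carry 1
  1+0+1 = 0 carry 1
  1+1+1 = 1 carry 1
  1+0+1 = 0 carry 1
  final carry 1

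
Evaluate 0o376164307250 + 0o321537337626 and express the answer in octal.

Add column by column in base 8, right to left:
  0+6 = 6
  5+2 = 7
  2+6 = 0 carry 1
  7+7+1 = 7 carry 1
  0+3+1 = 4
  3+3 = 6
  4+7 = 3 carry 1
  6+3+1 = 2 carry 1
  1+5+1 = 7
  6+1 = 7
  7+2 = 1 carry 1
  3+3+1 = 7

0o717723647076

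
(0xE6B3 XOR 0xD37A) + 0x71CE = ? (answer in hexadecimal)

0xA797

First 0xE6B3 XOR 0xD37A = 0x35C9.
Add column by column in base 16, right to left:
  9+E = 7 carry 1
  C+C+1 = 9 carry 1
  5+1+1 = 7
  3+7 = A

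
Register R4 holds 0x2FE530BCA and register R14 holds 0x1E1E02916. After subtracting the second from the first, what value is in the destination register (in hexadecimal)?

0x11C72E2B4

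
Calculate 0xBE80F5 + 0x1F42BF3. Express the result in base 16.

0x2B2ACE8

Add column by column in base 16, right to left:
  5+3 = 8
  F+F = E carry 1
  0+B+1 = C
  8+2 = A
  E+4 = 2 carry 1
  B+F+1 = B carry 1
  0+1+1 = 2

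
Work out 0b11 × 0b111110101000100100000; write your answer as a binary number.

Multiply each base-2 digit by 3, carrying:
  0×3 = 0 → write 0
  0×3 = 0 → write 0
  0×3 = 0 → write 0
  0×3 = 0 → write 0
  0×3 = 0 → write 0
  1×3 = 3 → write 1 carry 1
  0×3+1 = 1 → write 1
  0×3 = 0 → write 0
  1×3 = 3 → write 1 carry 1
  0×3+1 = 1 → write 1
  0×3 = 0 → write 0
  0×3 = 0 → write 0
  1×3 = 3 → write 1 carry 1
  0×3+1 = 1 → write 1
  1×3 = 3 → write 1 carry 1
  0×3+1 = 1 → write 1
  1×3 = 3 → write 1 carry 1
  1×3+1 = 4 → write 0 carry 2
  1×3+2 = 5 → write 1 carry 2
  1×3+2 = 5 → write 1 carry 2
  1×3+2 = 5 → write 1 carry 2
  remaining carry: 10

0b10111011111001101100000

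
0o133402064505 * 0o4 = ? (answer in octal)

0o556010322424

Multiply each base-8 digit by 4, carrying:
  5×4 = 20 → write 4 carry 2
  0×4+2 = 2 → write 2
  5×4 = 20 → write 4 carry 2
  4×4+2 = 18 → write 2 carry 2
  6×4+2 = 26 → write 2 carry 3
  0×4+3 = 3 → write 3
  2×4 = 8 → write 0 carry 1
  0×4+1 = 1 → write 1
  4×4 = 16 → write 0 carry 2
  3×4+2 = 14 → write 6 carry 1
  3×4+1 = 13 → write 5 carry 1
  1×4+1 = 5 → write 5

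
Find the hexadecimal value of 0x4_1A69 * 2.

0x834D2

Multiply each base-16 digit by 2, carrying:
  9×2 = 18 → write 2 carry 1
  6×2+1 = 13 → write D
  A×2 = 20 → write 4 carry 1
  1×2+1 = 3 → write 3
  4×2 = 8 → write 8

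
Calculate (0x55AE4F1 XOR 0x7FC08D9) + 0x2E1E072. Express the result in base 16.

0x588CC9A

First 0x55AE4F1 XOR 0x7FC08D9 = 0x2A6EC28.
Add column by column in base 16, right to left:
  8+2 = A
  2+7 = 9
  C+0 = C
  E+E = C carry 1
  6+1+1 = 8
  A+E = 8 carry 1
  2+2+1 = 5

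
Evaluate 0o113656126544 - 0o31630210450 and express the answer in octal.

0o62025716074

Subtract column by column in base 8:
  4-0 → 4
  4-5 → 7 (borrow)
  5-4-1 → 0
  6-0 → 6
  2-1 → 1
  1-2 → 7 (borrow)
  6-0-1 → 5
  5-3 → 2
  6-6 → 0
  3-1 → 2
  1-3 → 6 (borrow)
  1-0-1 → 0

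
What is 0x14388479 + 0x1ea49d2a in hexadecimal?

0x32dd21a3

Add column by column in base 16, right to left:
  9+a = 3 carry 1
  7+2+1 = a
  4+d = 1 carry 1
  8+9+1 = 2 carry 1
  8+4+1 = d
  3+a = d
  4+e = 2 carry 1
  1+1+1 = 3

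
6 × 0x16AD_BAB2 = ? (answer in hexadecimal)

0x8812602C

Multiply each base-16 digit by 6, carrying:
  2×6 = 12 → write C
  B×6 = 66 → write 2 carry 4
  A×6+4 = 64 → write 0 carry 4
  B×6+4 = 70 → write 6 carry 4
  D×6+4 = 82 → write 2 carry 5
  A×6+5 = 65 → write 1 carry 4
  6×6+4 = 40 → write 8 carry 2
  1×6+2 = 8 → write 8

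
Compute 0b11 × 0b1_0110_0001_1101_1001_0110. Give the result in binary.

0b10000100101100011000010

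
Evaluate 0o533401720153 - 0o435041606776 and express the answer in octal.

0o76340111155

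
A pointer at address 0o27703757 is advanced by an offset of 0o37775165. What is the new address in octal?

0o67701144

Add column by column in base 8, right to left:
  7+5 = 4 carry 1
  5+6+1 = 4 carry 1
  7+1+1 = 1 carry 1
  3+5+1 = 1 carry 1
  0+7+1 = 0 carry 1
  7+7+1 = 7 carry 1
  7+7+1 = 7 carry 1
  2+3+1 = 6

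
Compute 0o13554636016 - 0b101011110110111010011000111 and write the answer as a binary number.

0b1011000001101111100011101000111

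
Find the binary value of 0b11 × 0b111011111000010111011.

Multiply each base-2 digit by 3, carrying:
  1×3 = 3 → write 1 carry 1
  1×3+1 = 4 → write 0 carry 2
  0×3+2 = 2 → write 0 carry 1
  1×3+1 = 4 → write 0 carry 2
  1×3+2 = 5 → write 1 carry 2
  1×3+2 = 5 → write 1 carry 2
  0×3+2 = 2 → write 0 carry 1
  1×3+1 = 4 → write 0 carry 2
  0×3+2 = 2 → write 0 carry 1
  0×3+1 = 1 → write 1
  0×3 = 0 → write 0
  0×3 = 0 → write 0
  1×3 = 3 → write 1 carry 1
  1×3+1 = 4 → write 0 carry 2
  1×3+2 = 5 → write 1 carry 2
  1×3+2 = 5 → write 1 carry 2
  1×3+2 = 5 → write 1 carry 2
  0×3+2 = 2 → write 0 carry 1
  1×3+1 = 4 → write 0 carry 2
  1×3+2 = 5 → write 1 carry 2
  1×3+2 = 5 → write 1 carry 2
  remaining carry: 10

0b10110011101001000110001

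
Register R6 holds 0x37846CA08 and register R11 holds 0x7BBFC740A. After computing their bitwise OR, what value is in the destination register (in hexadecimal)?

0x7FBFEFE0A

OR each hex digit independently (no carries):
  3|7=7, 7|B=F, 8|B=B, 4|F=F, 6|C=E, C|7=F, A|4=E, 0|0=0, 8|A=A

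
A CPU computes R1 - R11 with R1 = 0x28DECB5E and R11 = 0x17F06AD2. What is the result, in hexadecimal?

0x10EE608C

Subtract column by column in base 16:
  E-2 → C
  5-D → 8 (borrow)
  B-A-1 → 0
  C-6 → 6
  E-0 → E
  D-F → E (borrow)
  8-7-1 → 0
  2-1 → 1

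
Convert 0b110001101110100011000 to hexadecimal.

0x18DD18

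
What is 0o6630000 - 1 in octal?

0o6627777

The trailing 4 digits are 0, so subtracting 1 borrows through: they become 7 and the next digit up decrements.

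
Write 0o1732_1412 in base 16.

0x3DA30A

Each octal digit is 3 bits: 1=001 7=111 3=011 2=010 1=001 4=100 1=001 2=010.
Group the bits into nibbles: 0011 1101 1010 0011 0000 1010 → 3DA30A.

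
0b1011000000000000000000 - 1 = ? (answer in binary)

0b1010111111111111111111

The trailing 18 digits are 0, so subtracting 1 borrows through: they become 1 and the next digit up decrements.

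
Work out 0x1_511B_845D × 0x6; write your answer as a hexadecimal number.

0x7E6A51A2E

Multiply each base-16 digit by 6, carrying:
  D×6 = 78 → write E carry 4
  5×6+4 = 34 → write 2 carry 2
  4×6+2 = 26 → write A carry 1
  8×6+1 = 49 → write 1 carry 3
  B×6+3 = 69 → write 5 carry 4
  1×6+4 = 10 → write A
  1×6 = 6 → write 6
  5×6 = 30 → write E carry 1
  1×6+1 = 7 → write 7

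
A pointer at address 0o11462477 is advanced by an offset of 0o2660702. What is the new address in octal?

Add column by column in base 8, right to left:
  7+2 = 1 carry 1
  7+0+1 = 0 carry 1
  4+7+1 = 4 carry 1
  2+0+1 = 3
  6+6 = 4 carry 1
  4+6+1 = 3 carry 1
  1+2+1 = 4
  1+0 = 1

0o14343401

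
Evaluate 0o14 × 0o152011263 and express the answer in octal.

0o2370160144

Multiply each base-8 digit by 12, carrying:
  3×12 = 36 → write 4 carry 4
  6×12+4 = 76 → write 4 carry 9
  2×12+9 = 33 → write 1 carry 4
  1×12+4 = 16 → write 0 carry 2
  1×12+2 = 14 → write 6 carry 1
  0×12+1 = 1 → write 1
  2×12 = 24 → write 0 carry 3
  5×12+3 = 63 → write 7 carry 7
  1×12+7 = 19 → write 3 carry 2
  remaining carry: 2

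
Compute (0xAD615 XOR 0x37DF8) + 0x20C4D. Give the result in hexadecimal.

0xBB83A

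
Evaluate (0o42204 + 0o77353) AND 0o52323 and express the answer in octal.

Add column by column in base 8, right to left:
  4+3 = 7
  0+5 = 5
  2+3 = 5
  2+7 = 1 carry 1
  4+7+1 = 4 carry 1
  final carry 1
Sum = 0o141557; now AND with 0o52323:
  1&0=0, 4&5=4, 1&2=0, 5&3=1, 5&2=0, 7&3=3

0o40103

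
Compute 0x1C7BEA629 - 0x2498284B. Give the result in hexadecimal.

0x1A3267DDE

Subtract column by column in base 16:
  9-B → E (borrow)
  2-4-1 → D (borrow)
  6-8-1 → D (borrow)
  A-2-1 → 7
  E-8 → 6
  B-9 → 2
  7-4 → 3
  C-2 → A
  1-0 → 1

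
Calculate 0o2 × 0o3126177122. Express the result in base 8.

0o6254376244

Multiply each base-8 digit by 2, carrying:
  2×2 = 4 → write 4
  2×2 = 4 → write 4
  1×2 = 2 → write 2
  7×2 = 14 → write 6 carry 1
  7×2+1 = 15 → write 7 carry 1
  1×2+1 = 3 → write 3
  6×2 = 12 → write 4 carry 1
  2×2+1 = 5 → write 5
  1×2 = 2 → write 2
  3×2 = 6 → write 6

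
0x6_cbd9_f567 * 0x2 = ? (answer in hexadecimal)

0xd97b3eace

Multiply each base-16 digit by 2, carrying:
  7×2 = 14 → write e
  6×2 = 12 → write c
  5×2 = 10 → write a
  f×2 = 30 → write e carry 1
  9×2+1 = 19 → write 3 carry 1
  d×2+1 = 27 → write b carry 1
  b×2+1 = 23 → write 7 carry 1
  c×2+1 = 25 → write 9 carry 1
  6×2+1 = 13 → write d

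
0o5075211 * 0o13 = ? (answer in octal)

0o70241743

Multiply each base-8 digit by 11, carrying:
  1×11 = 11 → write 3 carry 1
  1×11+1 = 12 → write 4 carry 1
  2×11+1 = 23 → write 7 carry 2
  5×11+2 = 57 → write 1 carry 7
  7×11+7 = 84 → write 4 carry 10
  0×11+10 = 10 → write 2 carry 1
  5×11+1 = 56 → write 0 carry 7
  remaining carry: 7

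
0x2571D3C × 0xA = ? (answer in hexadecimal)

0x17672458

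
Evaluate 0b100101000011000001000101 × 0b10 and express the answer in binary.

0b1001010000110000010001010

Multiply each base-2 digit by 2, carrying:
  1×2 = 2 → write 0 carry 1
  0×2+1 = 1 → write 1
  1×2 = 2 → write 0 carry 1
  0×2+1 = 1 → write 1
  0×2 = 0 → write 0
  0×2 = 0 → write 0
  1×2 = 2 → write 0 carry 1
  0×2+1 = 1 → write 1
  0×2 = 0 → write 0
  0×2 = 0 → write 0
  0×2 = 0 → write 0
  0×2 = 0 → write 0
  1×2 = 2 → write 0 carry 1
  1×2+1 = 3 → write 1 carry 1
  0×2+1 = 1 → write 1
  0×2 = 0 → write 0
  0×2 = 0 → write 0
  0×2 = 0 → write 0
  1×2 = 2 → write 0 carry 1
  0×2+1 = 1 → write 1
  1×2 = 2 → write 0 carry 1
  0×2+1 = 1 → write 1
  0×2 = 0 → write 0
  1×2 = 2 → write 0 carry 1
  remaining carry: 1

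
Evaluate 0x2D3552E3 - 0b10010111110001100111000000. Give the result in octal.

0o5265434443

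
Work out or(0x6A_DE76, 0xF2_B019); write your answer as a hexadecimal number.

0xFAFE7F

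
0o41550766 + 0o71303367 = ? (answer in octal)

Add column by column in base 8, right to left:
  6+7 = 5 carry 1
  6+6+1 = 5 carry 1
  7+3+1 = 3 carry 1
  0+3+1 = 4
  5+0 = 5
  5+3 = 0 carry 1
  1+1+1 = 3
  4+7 = 3 carry 1
  final carry 1

0o133054355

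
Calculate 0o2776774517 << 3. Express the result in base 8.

Shifting left by 3 bits = 1 oct digit: append 1 zero.

0o27767745170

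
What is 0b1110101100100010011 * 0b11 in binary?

0b101100000101100111001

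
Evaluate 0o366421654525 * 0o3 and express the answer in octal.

0o1343465405777

Multiply each base-8 digit by 3, carrying:
  5×3 = 15 → write 7 carry 1
  2×3+1 = 7 → write 7
  5×3 = 15 → write 7 carry 1
  4×3+1 = 13 → write 5 carry 1
  5×3+1 = 16 → write 0 carry 2
  6×3+2 = 20 → write 4 carry 2
  1×3+2 = 5 → write 5
  2×3 = 6 → write 6
  4×3 = 12 → write 4 carry 1
  6×3+1 = 19 → write 3 carry 2
  6×3+2 = 20 → write 4 carry 2
  3×3+2 = 11 → write 3 carry 1
  remaining carry: 1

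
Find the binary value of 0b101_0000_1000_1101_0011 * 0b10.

0b10100001000110100110

Multiply each base-2 digit by 2, carrying:
  1×2 = 2 → write 0 carry 1
  1×2+1 = 3 → write 1 carry 1
  0×2+1 = 1 → write 1
  0×2 = 0 → write 0
  1×2 = 2 → write 0 carry 1
  0×2+1 = 1 → write 1
  1×2 = 2 → write 0 carry 1
  1×2+1 = 3 → write 1 carry 1
  0×2+1 = 1 → write 1
  0×2 = 0 → write 0
  0×2 = 0 → write 0
  1×2 = 2 → write 0 carry 1
  0×2+1 = 1 → write 1
  0×2 = 0 → write 0
  0×2 = 0 → write 0
  0×2 = 0 → write 0
  1×2 = 2 → write 0 carry 1
  0×2+1 = 1 → write 1
  1×2 = 2 → write 0 carry 1
  remaining carry: 1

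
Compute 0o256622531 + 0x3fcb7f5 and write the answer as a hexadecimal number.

0x6b7dd4e

0o256622531 = 0x2bb2559 in hexadecimal.
Add column by column in base 16, right to left:
  9+5 = e
  5+f = 4 carry 1
  5+7+1 = d
  2+b = d
  b+c = 7 carry 1
  b+f+1 = b carry 1
  2+3+1 = 6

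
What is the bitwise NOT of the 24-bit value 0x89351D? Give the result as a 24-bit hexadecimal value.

0x76CAE2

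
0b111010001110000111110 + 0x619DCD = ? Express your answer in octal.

0o37535013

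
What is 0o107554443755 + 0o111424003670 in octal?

0o221200447645

Add column by column in base 8, right to left:
  5+0 = 5
  5+7 = 4 carry 1
  7+6+1 = 6 carry 1
  3+3+1 = 7
  4+0 = 4
  4+0 = 4
  4+4 = 0 carry 1
  5+2+1 = 0 carry 1
  5+4+1 = 2 carry 1
  7+1+1 = 1 carry 1
  0+1+1 = 2
  1+1 = 2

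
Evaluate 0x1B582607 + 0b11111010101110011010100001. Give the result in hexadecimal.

0x1F430CA8

0b11111010101110011010100001 = 0x3EAE6A1 in hexadecimal.
Add column by column in base 16, right to left:
  7+1 = 8
  0+A = A
  6+6 = C
  2+E = 0 carry 1
  8+A+1 = 3 carry 1
  5+E+1 = 4 carry 1
  B+3+1 = F
  1+0 = 1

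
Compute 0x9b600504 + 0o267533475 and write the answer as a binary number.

0b10011110001111101011110001000001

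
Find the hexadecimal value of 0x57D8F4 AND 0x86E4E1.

0x06C0E0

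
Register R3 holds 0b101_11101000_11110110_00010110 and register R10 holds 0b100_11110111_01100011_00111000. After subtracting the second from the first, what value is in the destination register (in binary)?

Subtract column by column in base 2:
  0-0 → 0
  1-0 → 1
  1-0 → 1
  0-1 → 1 (borrow)
  1-1-1 → 1 (borrow)
  0-1-1 → 0 (borrow)
  0-0-1 → 1 (borrow)
  0-0-1 → 1 (borrow)
  0-1-1 → 0 (borrow)
  1-1-1 → 1 (borrow)
  1-0-1 → 0
  0-0 → 0
  1-0 → 1
  1-1 → 0
  1-1 → 0
  1-0 → 1
  0-1 → 1 (borrow)
  0-1-1 → 0 (borrow)
  0-1-1 → 0 (borrow)
  1-0-1 → 0
  0-1 → 1 (borrow)
  1-1-1 → 1 (borrow)
  1-1-1 → 1 (borrow)
  1-1-1 → 1 (borrow)
  1-0-1 → 0
  0-0 → 0
  1-1 → 0

0b111100011001001011011110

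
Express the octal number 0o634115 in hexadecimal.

Each octal digit is 3 bits: 6=110 3=011 4=100 1=001 1=001 5=101.
Group the bits into nibbles: 0011 0011 1000 0100 1101 → 3384d.

0x3384d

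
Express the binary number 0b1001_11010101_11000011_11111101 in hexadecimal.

Group the bits into nibbles: 1001 1101 0101 1100 0011 1111 1101 → 9d5c3fd.

0x9d5c3fd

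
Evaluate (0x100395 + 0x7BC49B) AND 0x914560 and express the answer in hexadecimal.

0x814020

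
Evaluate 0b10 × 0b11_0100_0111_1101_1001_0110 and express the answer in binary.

0b11010001111101100101100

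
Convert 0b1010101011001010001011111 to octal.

0o125312137

Group the bits in threes: 001 010 101 011 001 010 001 011 111 → 125312137.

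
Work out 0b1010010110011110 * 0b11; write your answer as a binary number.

0b11111000011011010

Multiply each base-2 digit by 3, carrying:
  0×3 = 0 → write 0
  1×3 = 3 → write 1 carry 1
  1×3+1 = 4 → write 0 carry 2
  1×3+2 = 5 → write 1 carry 2
  1×3+2 = 5 → write 1 carry 2
  0×3+2 = 2 → write 0 carry 1
  0×3+1 = 1 → write 1
  1×3 = 3 → write 1 carry 1
  1×3+1 = 4 → write 0 carry 2
  0×3+2 = 2 → write 0 carry 1
  1×3+1 = 4 → write 0 carry 2
  0×3+2 = 2 → write 0 carry 1
  0×3+1 = 1 → write 1
  1×3 = 3 → write 1 carry 1
  0×3+1 = 1 → write 1
  1×3 = 3 → write 1 carry 1
  remaining carry: 1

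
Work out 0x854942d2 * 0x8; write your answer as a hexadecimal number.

Multiply each base-16 digit by 8, carrying:
  2×8 = 16 → write 0 carry 1
  d×8+1 = 105 → write 9 carry 6
  2×8+6 = 22 → write 6 carry 1
  4×8+1 = 33 → write 1 carry 2
  9×8+2 = 74 → write a carry 4
  4×8+4 = 36 → write 4 carry 2
  5×8+2 = 42 → write a carry 2
  8×8+2 = 66 → write 2 carry 4
  remaining carry: 4

0x42a4a1690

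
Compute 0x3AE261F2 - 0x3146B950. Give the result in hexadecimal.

0x99BA8A2

Subtract column by column in base 16:
  2-0 → 2
  F-5 → A
  1-9 → 8 (borrow)
  6-B-1 → A (borrow)
  2-6-1 → B (borrow)
  E-4-1 → 9
  A-1 → 9
  3-3 → 0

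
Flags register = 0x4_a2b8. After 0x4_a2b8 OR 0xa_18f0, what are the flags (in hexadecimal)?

OR each hex digit independently (no carries):
  4|a=e, a|1=b, 2|8=a, b|f=f, 8|0=8

0xebaf8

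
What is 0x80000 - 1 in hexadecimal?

0x7ffff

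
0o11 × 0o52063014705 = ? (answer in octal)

0o572713163755

Multiply each base-8 digit by 9, carrying:
  5×9 = 45 → write 5 carry 5
  0×9+5 = 5 → write 5
  7×9 = 63 → write 7 carry 7
  4×9+7 = 43 → write 3 carry 5
  1×9+5 = 14 → write 6 carry 1
  0×9+1 = 1 → write 1
  3×9 = 27 → write 3 carry 3
  6×9+3 = 57 → write 1 carry 7
  0×9+7 = 7 → write 7
  2×9 = 18 → write 2 carry 2
  5×9+2 = 47 → write 7 carry 5
  remaining carry: 5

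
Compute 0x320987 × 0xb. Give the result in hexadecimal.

Multiply each base-16 digit by 11, carrying:
  7×11 = 77 → write d carry 4
  8×11+4 = 92 → write c carry 5
  9×11+5 = 104 → write 8 carry 6
  0×11+6 = 6 → write 6
  2×11 = 22 → write 6 carry 1
  3×11+1 = 34 → write 2 carry 2
  remaining carry: 2

0x22668cd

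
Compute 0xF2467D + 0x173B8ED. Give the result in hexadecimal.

Add column by column in base 16, right to left:
  D+D = A carry 1
  7+E+1 = 6 carry 1
  6+8+1 = F
  4+B = F
  2+3 = 5
  F+7 = 6 carry 1
  0+1+1 = 2

0x265FF6A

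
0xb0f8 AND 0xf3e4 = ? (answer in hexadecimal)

0xb0e0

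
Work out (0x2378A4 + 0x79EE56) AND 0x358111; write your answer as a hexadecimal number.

Add column by column in base 16, right to left:
  4+6 = A
  A+5 = F
  8+E = 6 carry 1
  7+E+1 = 6 carry 1
  3+9+1 = D
  2+7 = 9
Sum = 0x9D66FA; now AND with 0x358111:
  9&3=1, D&5=5, 6&8=0, 6&1=0, F&1=1, A&1=0

0x150010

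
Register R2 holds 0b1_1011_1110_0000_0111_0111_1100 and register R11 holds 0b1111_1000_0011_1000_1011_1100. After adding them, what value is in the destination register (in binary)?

Add column by column in base 2, right to left:
  0+0 = 0
  0+0 = 0
  1+1 = 0 carry 1
  1+1+1 = 1 carry 1
  1+1+1 = 1 carry 1
  1+1+1 = 1 carry 1
  1+0+1 = 0 carry 1
  0+1+1 = 0 carry 1
  1+0+1 = 0 carry 1
  1+0+1 = 0 carry 1
  1+0+1 = 0 carry 1
  0+1+1 = 0 carry 1
  0+1+1 = 0 carry 1
  0+1+1 = 0 carry 1
  0+0+1 = 1
  0+0 = 0
  0+0 = 0
  1+0 = 1
  1+0 = 1
  1+1 = 0 carry 1
  1+1+1 = 1 carry 1
  1+1+1 = 1 carry 1
  0+1+1 = 0 carry 1
  1+1+1 = 1 carry 1
  1+0+1 = 0 carry 1
  final carry 1

0b10101101100100000000111000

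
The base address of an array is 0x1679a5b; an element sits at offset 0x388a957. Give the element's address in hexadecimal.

0x4f043b2

Add column by column in base 16, right to left:
  b+7 = 2 carry 1
  5+5+1 = b
  a+9 = 3 carry 1
  9+a+1 = 4 carry 1
  7+8+1 = 0 carry 1
  6+8+1 = f
  1+3 = 4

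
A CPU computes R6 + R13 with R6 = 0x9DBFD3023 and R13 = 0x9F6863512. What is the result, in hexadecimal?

Add column by column in base 16, right to left:
  3+2 = 5
  2+1 = 3
  0+5 = 5
  3+3 = 6
  D+6 = 3 carry 1
  F+8+1 = 8 carry 1
  B+6+1 = 2 carry 1
  D+F+1 = D carry 1
  9+9+1 = 3 carry 1
  final carry 1

0x13D2836535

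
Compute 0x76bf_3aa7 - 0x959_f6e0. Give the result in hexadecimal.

0x6d6543c7

Subtract column by column in base 16:
  7-0 → 7
  a-e → c (borrow)
  a-6-1 → 3
  3-f → 4 (borrow)
  f-9-1 → 5
  b-5 → 6
  6-9 → d (borrow)
  7-0-1 → 6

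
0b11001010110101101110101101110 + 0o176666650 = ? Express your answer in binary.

0o176666650 = 0b1111110110110110110101000 in binary.
Add column by column in base 2, right to left:
  0+0 = 0
  1+0 = 1
  1+0 = 1
  1+1 = 0 carry 1
  0+0+1 = 1
  1+1 = 0 carry 1
  1+0+1 = 0 carry 1
  0+1+1 = 0 carry 1
  1+1+1 = 1 carry 1
  0+0+1 = 1
  1+1 = 0 carry 1
  1+1+1 = 1 carry 1
  1+0+1 = 0 carry 1
  0+1+1 = 0 carry 1
  1+1+1 = 1 carry 1
  1+0+1 = 0 carry 1
  0+1+1 = 0 carry 1
  1+1+1 = 1 carry 1
  0+0+1 = 1
  1+1 = 0 carry 1
  1+1+1 = 1 carry 1
  0+1+1 = 0 carry 1
  1+1+1 = 1 carry 1
  0+1+1 = 0 carry 1
  1+1+1 = 1 carry 1
  0+0+1 = 1
  0+0 = 0
  1+0 = 1
  1+0 = 1

0b11011010101100100101100010110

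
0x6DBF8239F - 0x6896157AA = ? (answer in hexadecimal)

0x5296CBF5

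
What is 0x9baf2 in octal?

0o2335362

Expand each hex digit to 4 bits: 9=1001 b=1011 a=1010 f=1111 2=0010.
Group the bits in threes: 010 011 011 101 011 110 010 → 2335362.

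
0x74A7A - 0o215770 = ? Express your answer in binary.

0b1100010111010000010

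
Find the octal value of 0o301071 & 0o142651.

0o100051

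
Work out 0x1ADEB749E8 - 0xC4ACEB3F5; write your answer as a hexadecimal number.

0xE93E895F3

Subtract column by column in base 16:
  8-5 → 3
  E-F → F (borrow)
  9-3-1 → 5
  4-B → 9 (borrow)
  7-E-1 → 8 (borrow)
  B-C-1 → E (borrow)
  E-A-1 → 3
  D-4 → 9
  A-C → E (borrow)
  1-0-1 → 0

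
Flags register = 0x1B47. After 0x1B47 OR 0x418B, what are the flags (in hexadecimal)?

0x5BCF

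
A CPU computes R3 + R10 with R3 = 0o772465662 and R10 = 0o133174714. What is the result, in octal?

Add column by column in base 8, right to left:
  2+4 = 6
  6+1 = 7
  6+7 = 5 carry 1
  5+4+1 = 2 carry 1
  6+7+1 = 6 carry 1
  4+1+1 = 6
  2+3 = 5
  7+3 = 2 carry 1
  7+1+1 = 1 carry 1
  final carry 1

0o1125662576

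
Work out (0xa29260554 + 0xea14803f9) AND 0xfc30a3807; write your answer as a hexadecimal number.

Add column by column in base 16, right to left:
  4+9 = d
  5+f = 4 carry 1
  5+3+1 = 9
  0+0 = 0
  6+8 = e
  2+4 = 6
  9+1 = a
  2+a = c
  a+e = 8 carry 1
  final carry 1
Sum = 0x18ca6e094d; now AND with 0xfc30a3807:
  1&0=0, 8&f=8, c&c=c, a&3=2, 6&0=0, e&a=a, 0&3=0, 9&8=8, 4&0=0, d&7=5

0x8c20a0805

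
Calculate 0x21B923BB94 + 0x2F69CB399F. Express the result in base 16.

0x5122EEF533

Add column by column in base 16, right to left:
  4+F = 3 carry 1
  9+9+1 = 3 carry 1
  B+9+1 = 5 carry 1
  B+3+1 = F
  3+B = E
  2+C = E
  9+9 = 2 carry 1
  B+6+1 = 2 carry 1
  1+F+1 = 1 carry 1
  2+2+1 = 5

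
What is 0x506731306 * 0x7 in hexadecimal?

Multiply each base-16 digit by 7, carrying:
  6×7 = 42 → write a carry 2
  0×7+2 = 2 → write 2
  3×7 = 21 → write 5 carry 1
  1×7+1 = 8 → write 8
  3×7 = 21 → write 5 carry 1
  7×7+1 = 50 → write 2 carry 3
  6×7+3 = 45 → write d carry 2
  0×7+2 = 2 → write 2
  5×7 = 35 → write 3 carry 2
  remaining carry: 2

0x232d25852a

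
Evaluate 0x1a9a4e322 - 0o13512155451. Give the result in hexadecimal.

0o13512155451 = 0x5d28db29 in hexadecimal.
Subtract column by column in base 16:
  2-9 → 9 (borrow)
  2-2-1 → f (borrow)
  3-b-1 → 7 (borrow)
  e-d-1 → 0
  4-8 → c (borrow)
  a-2-1 → 7
  9-d → c (borrow)
  a-5-1 → 4
  1-0 → 1

0x14c7c07f9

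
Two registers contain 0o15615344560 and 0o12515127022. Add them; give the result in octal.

0o30332473602

Add column by column in base 8, right to left:
  0+2 = 2
  6+2 = 0 carry 1
  5+0+1 = 6
  4+7 = 3 carry 1
  4+2+1 = 7
  3+1 = 4
  5+5 = 2 carry 1
  1+1+1 = 3
  6+5 = 3 carry 1
  5+2+1 = 0 carry 1
  1+1+1 = 3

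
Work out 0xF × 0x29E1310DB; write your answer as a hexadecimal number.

Multiply each base-16 digit by 15, carrying:
  B×15 = 165 → write 5 carry 10
  D×15+10 = 205 → write D carry 12
  0×15+12 = 12 → write C
  1×15 = 15 → write F
  3×15 = 45 → write D carry 2
  1×15+2 = 17 → write 1 carry 1
  E×15+1 = 211 → write 3 carry 13
  9×15+13 = 148 → write 4 carry 9
  2×15+9 = 39 → write 7 carry 2
  remaining carry: 2

0x27431DFCD5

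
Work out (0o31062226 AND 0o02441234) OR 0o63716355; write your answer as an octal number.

0o63756375

0o31062226 AND 0o02441234 = 0o00040224.
Then OR with 0o63716355.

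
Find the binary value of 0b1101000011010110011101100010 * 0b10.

Multiply each base-2 digit by 2, carrying:
  0×2 = 0 → write 0
  1×2 = 2 → write 0 carry 1
  0×2+1 = 1 → write 1
  0×2 = 0 → write 0
  0×2 = 0 → write 0
  1×2 = 2 → write 0 carry 1
  1×2+1 = 3 → write 1 carry 1
  0×2+1 = 1 → write 1
  1×2 = 2 → write 0 carry 1
  1×2+1 = 3 → write 1 carry 1
  1×2+1 = 3 → write 1 carry 1
  0×2+1 = 1 → write 1
  0×2 = 0 → write 0
  1×2 = 2 → write 0 carry 1
  1×2+1 = 3 → write 1 carry 1
  0×2+1 = 1 → write 1
  1×2 = 2 → write 0 carry 1
  0×2+1 = 1 → write 1
  1×2 = 2 → write 0 carry 1
  1×2+1 = 3 → write 1 carry 1
  0×2+1 = 1 → write 1
  0×2 = 0 → write 0
  0×2 = 0 → write 0
  0×2 = 0 → write 0
  1×2 = 2 → write 0 carry 1
  0×2+1 = 1 → write 1
  1×2 = 2 → write 0 carry 1
  1×2+1 = 3 → write 1 carry 1
  remaining carry: 1

0b11010000110101100111011000100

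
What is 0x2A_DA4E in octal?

Expand each hex digit to 4 bits: 2=0010 A=1010 D=1101 A=1010 4=0100 E=1110.
Group the bits in threes: 001 010 101 101 101 001 001 110 → 12555116.

0o12555116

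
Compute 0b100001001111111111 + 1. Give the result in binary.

0b100001010000000000

The trailing 10 digits are 1 (max in base 2), so adding 1 cascades: they roll to 0 and the next digit up increments.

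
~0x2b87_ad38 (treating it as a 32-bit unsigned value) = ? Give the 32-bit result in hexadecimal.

Each hex digit d becomes f−d:
  2→d, b→4, 8→7, 7→8, a→5, d→2, 3→c, 8→7

0xd47852c7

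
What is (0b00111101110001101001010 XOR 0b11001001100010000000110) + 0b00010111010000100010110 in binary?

First 0b00111101110001101001010 XOR 0b11001001100010000000110 = 0b11110100010011101001100.
Add column by column in base 2, right to left:
  0+0 = 0
  0+1 = 1
  1+1 = 0 carry 1
  1+0+1 = 0 carry 1
  0+1+1 = 0 carry 1
  0+0+1 = 1
  1+0 = 1
  0+0 = 0
  1+1 = 0 carry 1
  1+0+1 = 0 carry 1
  1+0+1 = 0 carry 1
  0+0+1 = 1
  0+0 = 0
  1+1 = 0 carry 1
  0+0+1 = 1
  0+1 = 1
  0+1 = 1
  1+1 = 0 carry 1
  0+0+1 = 1
  1+1 = 0 carry 1
  1+0+1 = 0 carry 1
  1+0+1 = 0 carry 1
  1+0+1 = 0 carry 1
  final carry 1

0b100001011100100001100010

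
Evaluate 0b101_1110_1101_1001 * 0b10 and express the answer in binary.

0b1011110110110010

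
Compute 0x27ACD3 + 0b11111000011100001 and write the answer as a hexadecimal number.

0x299DB4

0b11111000011100001 = 0x1F0E1 in hexadecimal.
Add column by column in base 16, right to left:
  3+1 = 4
  D+E = B carry 1
  C+0+1 = D
  A+F = 9 carry 1
  7+1+1 = 9
  2+0 = 2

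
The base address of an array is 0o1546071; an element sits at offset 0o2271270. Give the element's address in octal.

Add column by column in base 8, right to left:
  1+0 = 1
  7+7 = 6 carry 1
  0+2+1 = 3
  6+1 = 7
  4+7 = 3 carry 1
  5+2+1 = 0 carry 1
  1+2+1 = 4

0o4037361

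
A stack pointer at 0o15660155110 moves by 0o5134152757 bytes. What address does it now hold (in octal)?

0o23014330067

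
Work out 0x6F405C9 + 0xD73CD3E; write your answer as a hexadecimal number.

Add column by column in base 16, right to left:
  9+E = 7 carry 1
  C+3+1 = 0 carry 1
  5+D+1 = 3 carry 1
  0+C+1 = D
  4+3 = 7
  F+7 = 6 carry 1
  6+D+1 = 4 carry 1
  final carry 1

0x1467D307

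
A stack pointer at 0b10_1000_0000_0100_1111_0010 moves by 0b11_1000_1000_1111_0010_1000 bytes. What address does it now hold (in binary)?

0b11000001001010000011010

Add column by column in base 2, right to left:
  0+0 = 0
  1+0 = 1
  0+0 = 0
  0+1 = 1
  1+0 = 1
  1+1 = 0 carry 1
  1+0+1 = 0 carry 1
  1+0+1 = 0 carry 1
  0+1+1 = 0 carry 1
  0+1+1 = 0 carry 1
  1+1+1 = 1 carry 1
  0+1+1 = 0 carry 1
  0+0+1 = 1
  0+0 = 0
  0+0 = 0
  0+1 = 1
  0+0 = 0
  0+0 = 0
  0+0 = 0
  1+1 = 0 carry 1
  0+1+1 = 0 carry 1
  1+1+1 = 1 carry 1
  final carry 1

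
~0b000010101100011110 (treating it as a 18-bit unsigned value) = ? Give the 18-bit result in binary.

Invert each bit: 000010101100011110 → 111101010011100001.

0b111101010011100001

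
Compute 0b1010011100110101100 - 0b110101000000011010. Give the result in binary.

Subtract column by column in base 2:
  0-0 → 0
  0-1 → 1 (borrow)
  1-0-1 → 0
  1-1 → 0
  0-1 → 1 (borrow)
  1-0-1 → 0
  0-0 → 0
  1-0 → 1
  1-0 → 1
  0-0 → 0
  0-0 → 0
  1-0 → 1
  1-1 → 0
  1-0 → 1
  0-1 → 1 (borrow)
  0-0-1 → 1 (borrow)
  1-1-1 → 1 (borrow)
  0-1-1 → 0 (borrow)
  1-0-1 → 0

0b11110100110010010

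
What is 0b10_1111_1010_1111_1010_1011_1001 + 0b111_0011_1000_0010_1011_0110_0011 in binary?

Add column by column in base 2, right to left:
  1+1 = 0 carry 1
  0+1+1 = 0 carry 1
  0+0+1 = 1
  1+0 = 1
  1+0 = 1
  1+1 = 0 carry 1
  0+1+1 = 0 carry 1
  1+0+1 = 0 carry 1
  0+1+1 = 0 carry 1
  1+1+1 = 1 carry 1
  0+0+1 = 1
  1+1 = 0 carry 1
  1+0+1 = 0 carry 1
  1+1+1 = 1 carry 1
  1+0+1 = 0 carry 1
  1+0+1 = 0 carry 1
  0+0+1 = 1
  1+0 = 1
  0+0 = 0
  1+1 = 0 carry 1
  1+1+1 = 1 carry 1
  1+1+1 = 1 carry 1
  1+0+1 = 0 carry 1
  1+0+1 = 0 carry 1
  0+1+1 = 0 carry 1
  1+1+1 = 1 carry 1
  0+1+1 = 0 carry 1
  final carry 1

0b1010001100110010011000011100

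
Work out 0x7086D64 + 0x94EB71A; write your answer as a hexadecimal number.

Add column by column in base 16, right to left:
  4+A = E
  6+1 = 7
  D+7 = 4 carry 1
  6+B+1 = 2 carry 1
  8+E+1 = 7 carry 1
  0+4+1 = 5
  7+9 = 0 carry 1
  final carry 1

0x1057247E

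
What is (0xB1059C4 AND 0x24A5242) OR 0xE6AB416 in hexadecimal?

0xE6AF456

0xB1059C4 AND 0x24A5242 = 0x2005040.
Then OR with 0xE6AB416.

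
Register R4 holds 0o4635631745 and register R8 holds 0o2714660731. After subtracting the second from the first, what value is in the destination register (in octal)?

0o1720751014

Subtract column by column in base 8:
  5-1 → 4
  4-3 → 1
  7-7 → 0
  1-0 → 1
  3-6 → 5 (borrow)
  6-6-1 → 7 (borrow)
  5-4-1 → 0
  3-1 → 2
  6-7 → 7 (borrow)
  4-2-1 → 1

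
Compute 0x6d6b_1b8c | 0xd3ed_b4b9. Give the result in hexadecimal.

OR each hex digit independently (no carries):
  6|d=f, d|3=f, 6|e=e, b|d=f, 1|b=b, b|4=f, 8|b=b, c|9=d

0xffefbfbd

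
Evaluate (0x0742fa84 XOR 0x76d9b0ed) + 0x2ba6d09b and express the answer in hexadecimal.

First 0x0742fa84 XOR 0x76d9b0ed = 0x719b4a69.
Add column by column in base 16, right to left:
  9+b = 4 carry 1
  6+9+1 = 0 carry 1
  a+0+1 = b
  4+d = 1 carry 1
  b+6+1 = 2 carry 1
  9+a+1 = 4 carry 1
  1+b+1 = d
  7+2 = 9

0x9d421b04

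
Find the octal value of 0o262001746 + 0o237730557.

Add column by column in base 8, right to left:
  6+7 = 5 carry 1
  4+5+1 = 2 carry 1
  7+5+1 = 5 carry 1
  1+0+1 = 2
  0+3 = 3
  0+7 = 7
  2+7 = 1 carry 1
  6+3+1 = 2 carry 1
  2+2+1 = 5

0o521732525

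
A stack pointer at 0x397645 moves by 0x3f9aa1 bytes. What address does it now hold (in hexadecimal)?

Add column by column in base 16, right to left:
  5+1 = 6
  4+a = e
  6+a = 0 carry 1
  7+9+1 = 1 carry 1
  9+f+1 = 9 carry 1
  3+3+1 = 7

0x7910e6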